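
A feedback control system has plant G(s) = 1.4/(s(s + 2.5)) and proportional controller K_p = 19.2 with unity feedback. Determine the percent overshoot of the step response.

Closed-loop characteristic equation: s² + 2.5s + 26.88 = 0, so ω_n = 5.185 rad/s and ζ = 2.5/(2·5.185) = 0.2411.
%OS = 100·exp(−πζ/√(1−ζ²)) = 100·exp(−π·0.2411/√0.9419) = 45.8%.

45.8%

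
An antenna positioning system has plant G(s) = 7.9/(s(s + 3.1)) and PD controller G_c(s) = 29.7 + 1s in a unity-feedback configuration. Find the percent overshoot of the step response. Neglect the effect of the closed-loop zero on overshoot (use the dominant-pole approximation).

29.9%

Forward path: (29.7 + 1s)·7.9/(s(s+3.1)). The closed-loop characteristic equation is s² + (3.1 + 7.9·1)s + 7.9·29.7 = 0.
That is s² + 11s + 234.6 = 0, so ω_n = 15.32 rad/s and ζ = 11/(2·15.32) = 0.3591.
%OS = 100·exp(−πζ/√(1−ζ²)) = 29.9%.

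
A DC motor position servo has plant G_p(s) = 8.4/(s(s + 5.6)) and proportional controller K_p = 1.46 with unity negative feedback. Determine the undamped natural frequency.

1 + K_p·G_p(s) = 0 gives s² + 5.6s + 12.26 = 0.
Matching s² + 2ζω_n s + ω_n²: ω_n = √12.26 = 3.502 rad/s and 2ζω_n = 5.6, so ζ = 5.6/(2·3.502) = 0.8.

ω_n = 3.5 rad/s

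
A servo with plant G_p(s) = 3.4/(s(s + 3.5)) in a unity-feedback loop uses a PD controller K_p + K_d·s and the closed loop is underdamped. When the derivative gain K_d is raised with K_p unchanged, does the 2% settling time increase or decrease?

decrease

Characteristic equation s² + (3.5 + 3.4K_d)s + 3.4K_p = 0: raising K_d increases ζω_n = (3.5+3.4K_d)/2 while the loop stays underdamped, so T_s ≈ 4/(ζω_n) decreases.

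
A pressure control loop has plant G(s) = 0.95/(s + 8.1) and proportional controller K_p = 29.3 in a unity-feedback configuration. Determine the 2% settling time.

T_s ≈ 0.111 s

Closed-loop transfer function: T(s) = K_p·G(s)/(1 + K_p·G(s)) = 27.84/(s + 8.1 + 27.84) = 27.84/(s + 35.94).
Time constant τ = 1/35.94 = 0.02783 s, so the 2% settling time is about 4τ = 0.111 s.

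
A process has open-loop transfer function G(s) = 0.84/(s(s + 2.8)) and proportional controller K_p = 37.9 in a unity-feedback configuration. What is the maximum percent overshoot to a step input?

Closed-loop characteristic equation: s² + 2.8s + 31.84 = 0, so ω_n = 5.642 rad/s and ζ = 2.8/(2·5.642) = 0.2481.
%OS = 100·exp(−πζ/√(1−ζ²)) = 100·exp(−π·0.2481/√0.9384) = 44.7%.

44.7%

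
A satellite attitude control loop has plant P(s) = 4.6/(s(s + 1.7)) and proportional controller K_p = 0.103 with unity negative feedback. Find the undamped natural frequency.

ω_n = 0.688 rad/s

With unity feedback the closed-loop characteristic equation is s² + 1.7s + 0.103·4.6 = s² + 1.7s + 0.4738 = 0.
Matching s² + 2ζω_n s + ω_n²: ω_n = √0.4738 = 0.6883 rad/s and 2ζω_n = 1.7, so ζ = 1.7/(2·0.6883) = 1.23.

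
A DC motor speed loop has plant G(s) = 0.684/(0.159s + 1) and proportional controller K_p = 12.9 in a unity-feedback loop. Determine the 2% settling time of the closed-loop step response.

Closed loop: T(s) = K_p·G/(1+K_p·G) = 8.824/(0.159s + 1 + 8.824), with pole at s = −(1 + 8.824)/0.159 = −61.78.
τ = 1/61.78 = 0.01619 s, so 2% settling time ≈ 4τ = 0.0647 s.

T_s ≈ 0.0647 s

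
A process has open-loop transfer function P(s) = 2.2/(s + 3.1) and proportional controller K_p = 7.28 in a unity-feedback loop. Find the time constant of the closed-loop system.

Closed-loop transfer function: T(s) = K_p·P(s)/(1 + K_p·P(s)) = 16.02/(s + 3.1 + 16.02) = 16.02/(s + 19.12).
Time constant τ = 1/19.12 = 0.0523 s.

τ = 0.0523 s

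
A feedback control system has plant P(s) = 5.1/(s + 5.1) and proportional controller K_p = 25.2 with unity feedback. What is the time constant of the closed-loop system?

Closed-loop transfer function: T(s) = K_p·P(s)/(1 + K_p·P(s)) = 128.5/(s + 5.1 + 128.5) = 128.5/(s + 133.6).
Time constant τ = 1/133.6 = 0.00748 s.

τ = 0.00748 s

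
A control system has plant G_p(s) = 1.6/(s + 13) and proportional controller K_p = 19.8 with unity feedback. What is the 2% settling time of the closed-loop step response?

T_s ≈ 0.0895 s

Closed-loop transfer function: T(s) = K_p·G_p(s)/(1 + K_p·G_p(s)) = 31.68/(s + 13 + 31.68) = 31.68/(s + 44.68).
Time constant τ = 1/44.68 = 0.02238 s, so the 2% settling time is about 4τ = 0.0895 s.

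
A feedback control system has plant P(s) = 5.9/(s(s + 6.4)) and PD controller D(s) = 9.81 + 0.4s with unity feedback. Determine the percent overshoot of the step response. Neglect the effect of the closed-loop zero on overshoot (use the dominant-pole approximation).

Forward path: (9.81 + 0.4s)·5.9/(s(s+6.4)). The closed-loop characteristic equation is s² + (6.4 + 5.9·0.4)s + 5.9·9.81 = 0.
That is s² + 8.76s + 57.88 = 0, so ω_n = 7.608 rad/s and ζ = 8.76/(2·7.608) = 0.5757.
%OS = 100·exp(−πζ/√(1−ζ²)) = 10.9%.

10.9%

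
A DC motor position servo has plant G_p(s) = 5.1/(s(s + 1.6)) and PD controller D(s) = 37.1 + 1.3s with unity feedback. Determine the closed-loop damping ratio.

Forward path: (37.1 + 1.3s)·5.1/(s(s+1.6)). The closed-loop characteristic equation is s² + (1.6 + 5.1·1.3)s + 5.1·37.1 = 0.
That is s² + 8.23s + 189.2 = 0, so ω_n = 13.76 rad/s and ζ = 8.23/(2·13.76) = 0.2992.

ζ = 0.299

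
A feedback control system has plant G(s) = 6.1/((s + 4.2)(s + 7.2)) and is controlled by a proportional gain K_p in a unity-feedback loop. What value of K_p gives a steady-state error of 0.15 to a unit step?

K_p = 28.1

For a type-0 loop with proportional control, e_ss = 1/(1 + K_p·G(0)).
G(0) = 0.2017. Require 1/(1 + K_p·0.2017) = 0.15, so 1 + 0.2017·K_p = 6.667.
K_p = (6.667 − 1)/0.2017 = 28.1.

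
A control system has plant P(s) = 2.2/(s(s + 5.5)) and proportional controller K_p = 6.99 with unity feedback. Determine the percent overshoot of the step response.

Closed-loop characteristic equation: s² + 5.5s + 15.38 = 0, so ω_n = 3.921 rad/s and ζ = 5.5/(2·3.921) = 0.7013.
%OS = 100·exp(−πζ/√(1−ζ²)) = 100·exp(−π·0.7013/√0.5082) = 4.55%.

4.55%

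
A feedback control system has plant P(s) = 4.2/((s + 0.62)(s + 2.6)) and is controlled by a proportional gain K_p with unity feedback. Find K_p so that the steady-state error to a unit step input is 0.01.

K_p = 38

For a type-0 loop with proportional control, e_ss = 1/(1 + K_p·P(0)).
P(0) = 2.605. Require 1/(1 + K_p·2.605) = 0.01, so 1 + 2.605·K_p = 100.
K_p = (100 − 1)/2.605 = 38.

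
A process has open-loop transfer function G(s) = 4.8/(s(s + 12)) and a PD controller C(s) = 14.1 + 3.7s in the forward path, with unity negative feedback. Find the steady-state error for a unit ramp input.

0.177

The loop has one pole at the origin (type 1). Velocity error constant K_v = lim_{s→0} s·C(s)G(s) = 14.1·4.8/12 = 5.64.
Steady-state error to a unit ramp: e_ss = 1/K_v = 0.177.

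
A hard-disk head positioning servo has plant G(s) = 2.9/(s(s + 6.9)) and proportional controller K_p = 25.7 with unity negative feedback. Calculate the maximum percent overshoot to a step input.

25.4%

From 1 + K_pG(s) = 0: s² + 6.9s + 74.53 = 0 ⇒ ω_n = 8.633, ζ = 0.3996.
%OS = 100·exp(−πζ/√(1−ζ²)) = 100·exp(−π·0.3996/√0.8403) = 25.4%.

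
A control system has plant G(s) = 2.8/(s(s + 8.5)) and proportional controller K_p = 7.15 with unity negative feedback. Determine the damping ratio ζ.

ζ = 0.95

With unity feedback the closed-loop characteristic equation is s² + 8.5s + 7.15·2.8 = s² + 8.5s + 20.02 = 0.
Matching s² + 2ζω_n s + ω_n²: ω_n = √20.02 = 4.474 rad/s and 2ζω_n = 8.5, so ζ = 8.5/(2·4.474) = 0.95.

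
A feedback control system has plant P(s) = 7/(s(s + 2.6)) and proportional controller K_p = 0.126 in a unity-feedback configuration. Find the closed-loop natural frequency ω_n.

1 + K_p·P(s) = 0 gives s² + 2.6s + 0.882 = 0.
Matching s² + 2ζω_n s + ω_n²: ω_n = √0.882 = 0.9391 rad/s and 2ζω_n = 2.6, so ζ = 2.6/(2·0.9391) = 1.38.

ω_n = 0.939 rad/s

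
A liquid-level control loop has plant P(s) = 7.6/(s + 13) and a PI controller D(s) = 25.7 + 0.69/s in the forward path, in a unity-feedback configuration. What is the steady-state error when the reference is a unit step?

The open loop D(s)P(s) has a pole at the origin (type 1), so the static position error constant is infinite and e_ss = 1/(1+∞) = 0.

0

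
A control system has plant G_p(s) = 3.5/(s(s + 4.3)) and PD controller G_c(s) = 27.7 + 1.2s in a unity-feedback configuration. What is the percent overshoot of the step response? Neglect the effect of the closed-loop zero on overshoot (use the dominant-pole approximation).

Forward path: (27.7 + 1.2s)·3.5/(s(s+4.3)). The closed-loop characteristic equation is s² + (4.3 + 3.5·1.2)s + 3.5·27.7 = 0.
That is s² + 8.5s + 96.95 = 0, so ω_n = 9.846 rad/s and ζ = 8.5/(2·9.846) = 0.4316.
%OS = 100·exp(−πζ/√(1−ζ²)) = 22.2%.

22.2%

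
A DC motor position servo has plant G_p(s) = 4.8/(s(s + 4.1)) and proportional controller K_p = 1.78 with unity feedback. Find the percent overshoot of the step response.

4.55%

From 1 + K_pG_p(s) = 0: s² + 4.1s + 8.544 = 0 ⇒ ω_n = 2.923, ζ = 0.7013.
%OS = 100·exp(−πζ/√(1−ζ²)) = 100·exp(−π·0.7013/√0.5081) = 4.55%.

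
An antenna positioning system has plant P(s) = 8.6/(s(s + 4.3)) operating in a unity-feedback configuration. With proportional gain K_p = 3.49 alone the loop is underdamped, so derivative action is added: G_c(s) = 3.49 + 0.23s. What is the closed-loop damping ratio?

ζ = 0.573

Forward path: (3.49 + 0.23s)·8.6/(s(s+4.3)). The closed-loop characteristic equation is s² + (4.3 + 8.6·0.23)s + 8.6·3.49 = 0.
That is s² + 6.278s + 30.01 = 0, so ω_n = 5.479 rad/s and ζ = 6.278/(2·5.479) = 0.573.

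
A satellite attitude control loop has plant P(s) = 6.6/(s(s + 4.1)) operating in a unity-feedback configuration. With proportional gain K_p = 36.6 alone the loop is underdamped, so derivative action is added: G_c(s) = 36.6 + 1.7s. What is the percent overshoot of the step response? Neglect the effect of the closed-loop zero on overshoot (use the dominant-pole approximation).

Forward path: (36.6 + 1.7s)·6.6/(s(s+4.1)). The closed-loop characteristic equation is s² + (4.1 + 6.6·1.7)s + 6.6·36.6 = 0.
That is s² + 15.32s + 241.6 = 0, so ω_n = 15.54 rad/s and ζ = 15.32/(2·15.54) = 0.4929.
%OS = 100·exp(−πζ/√(1−ζ²)) = 16.9%.

16.9%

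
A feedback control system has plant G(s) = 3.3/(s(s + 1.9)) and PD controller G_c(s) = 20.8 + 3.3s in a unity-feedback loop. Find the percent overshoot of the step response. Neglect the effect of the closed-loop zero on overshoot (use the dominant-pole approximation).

Forward path: (20.8 + 3.3s)·3.3/(s(s+1.9)). The closed-loop characteristic equation is s² + (1.9 + 3.3·3.3)s + 3.3·20.8 = 0.
That is s² + 12.79s + 68.64 = 0, so ω_n = 8.285 rad/s and ζ = 12.79/(2·8.285) = 0.7719.
%OS = 100·exp(−πζ/√(1−ζ²)) = 2.21%.

2.21%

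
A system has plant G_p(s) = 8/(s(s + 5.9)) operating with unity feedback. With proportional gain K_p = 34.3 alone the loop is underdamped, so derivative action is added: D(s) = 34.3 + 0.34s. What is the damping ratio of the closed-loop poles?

Forward path: (34.3 + 0.34s)·8/(s(s+5.9)). The closed-loop characteristic equation is s² + (5.9 + 8·0.34)s + 8·34.3 = 0.
That is s² + 8.62s + 274.4 = 0, so ω_n = 16.57 rad/s and ζ = 8.62/(2·16.57) = 0.2602.

ζ = 0.26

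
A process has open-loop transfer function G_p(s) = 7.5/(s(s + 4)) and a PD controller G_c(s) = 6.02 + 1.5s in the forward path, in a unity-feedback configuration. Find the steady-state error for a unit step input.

The open loop G_c(s)G_p(s) has a pole at the origin (type 1), so the static position error constant is infinite and e_ss = 1/(1+∞) = 0.

0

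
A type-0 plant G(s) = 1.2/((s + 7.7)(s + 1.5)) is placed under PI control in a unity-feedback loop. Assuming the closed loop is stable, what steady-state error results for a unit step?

The PI controller's integrator makes the forward path type 1, so e_ss to a step is zero.

0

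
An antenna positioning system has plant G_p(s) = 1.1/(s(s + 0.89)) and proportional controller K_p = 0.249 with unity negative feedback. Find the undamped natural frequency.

1 + K_p·G_p(s) = 0 gives s² + 0.89s + 0.2739 = 0.
Matching s² + 2ζω_n s + ω_n²: ω_n = √0.2739 = 0.5234 rad/s and 2ζω_n = 0.89, so ζ = 0.89/(2·0.5234) = 0.85.

ω_n = 0.523 rad/s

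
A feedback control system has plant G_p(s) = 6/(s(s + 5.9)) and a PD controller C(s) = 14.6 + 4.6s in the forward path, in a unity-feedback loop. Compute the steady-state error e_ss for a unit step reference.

The open loop C(s)G_p(s) has a pole at the origin (type 1), so the static position error constant is infinite and e_ss = 1/(1+∞) = 0.

0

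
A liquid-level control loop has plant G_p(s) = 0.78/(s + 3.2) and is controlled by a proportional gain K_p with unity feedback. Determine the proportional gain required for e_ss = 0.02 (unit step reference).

For a type-0 loop with proportional control, e_ss = 1/(1 + K_p·G_p(0)).
G_p(0) = 0.2437. Require 1/(1 + K_p·0.2437) = 0.02, so 1 + 0.2437·K_p = 50.
K_p = (50 − 1)/0.2437 = 201.

K_p = 201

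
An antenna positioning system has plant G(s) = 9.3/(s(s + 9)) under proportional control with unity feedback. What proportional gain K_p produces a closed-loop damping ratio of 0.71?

Closed-loop characteristic equation: s² + 9s + K_p·9.3 = 0.
So ω_n = √(9.3K_p) and 2ζω_n = 9, giving ζ = 9/(2√(9.3K_p)).
Setting ζ = 0.71: √(9.3K_p) = 9/(2·0.71) = 6.338, so K_p = 40.17/9.3 = 4.32.

K_p = 4.32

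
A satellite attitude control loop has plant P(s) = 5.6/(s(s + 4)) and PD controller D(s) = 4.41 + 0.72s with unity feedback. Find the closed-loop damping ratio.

Forward path: (4.41 + 0.72s)·5.6/(s(s+4)). The closed-loop characteristic equation is s² + (4 + 5.6·0.72)s + 5.6·4.41 = 0.
That is s² + 8.032s + 24.7 = 0, so ω_n = 4.97 rad/s and ζ = 8.032/(2·4.97) = 0.8081.

ζ = 0.808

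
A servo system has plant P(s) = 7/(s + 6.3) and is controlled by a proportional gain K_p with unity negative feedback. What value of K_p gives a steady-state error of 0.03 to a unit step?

Steady-state error for a unit step on this type-0 loop is 1/(1 + K_p·P(0)).
P(0) = 1.111. Require 1/(1 + K_p·1.111) = 0.03, so 1 + 1.111·K_p = 33.33.
K_p = (33.33 − 1)/1.111 = 29.1.

K_p = 29.1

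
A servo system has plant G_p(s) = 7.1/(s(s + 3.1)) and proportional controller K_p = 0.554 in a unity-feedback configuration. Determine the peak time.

T_p = 2.54 s

From 1 + K_pG_p(s) = 0: s² + 3.1s + 3.933 = 0 ⇒ ω_n = 1.983, ζ = 0.7815.
Damped frequency ω_d = ω_n√(1−ζ²) = 1.237 rad/s, so peak time T_p = π/ω_d = 2.54 s.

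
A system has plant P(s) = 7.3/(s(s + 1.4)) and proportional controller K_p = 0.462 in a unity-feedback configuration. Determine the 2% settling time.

The closed-loop denominator s² + 1.4s + 3.373 gives ω_n = √3.373 = 1.836 and ζ = 1.4/(2ω_n) = 0.3812.
2% settling time T_s ≈ 4/(ζω_n) = 4/0.7 = 5.71 s.

T_s ≈ 5.71 s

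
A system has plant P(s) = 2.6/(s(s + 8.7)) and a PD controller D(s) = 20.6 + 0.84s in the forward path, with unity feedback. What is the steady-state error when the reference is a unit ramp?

0.162

The loop has one pole at the origin (type 1). Velocity error constant K_v = lim_{s→0} s·D(s)P(s) = 20.6·2.6/8.7 = 6.156.
Steady-state error to a unit ramp: e_ss = 1/K_v = 0.162.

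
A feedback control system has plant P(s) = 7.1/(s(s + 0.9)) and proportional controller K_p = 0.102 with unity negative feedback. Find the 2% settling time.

Closed-loop characteristic equation: s² + 0.9s + 0.7242 = 0, so ω_n = 0.851 rad/s and ζ = 0.9/(2·0.851) = 0.5288.
2% settling time T_s ≈ 4/(ζω_n) = 4/0.45 = 8.89 s.

T_s ≈ 8.89 s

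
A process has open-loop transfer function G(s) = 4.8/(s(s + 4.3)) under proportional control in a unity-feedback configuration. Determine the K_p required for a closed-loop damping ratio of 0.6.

Closed-loop characteristic equation: s² + 4.3s + K_p·4.8 = 0.
So ω_n = √(4.8K_p) and 2ζω_n = 4.3, giving ζ = 4.3/(2√(4.8K_p)).
Setting ζ = 0.6: √(4.8K_p) = 4.3/(2·0.6) = 3.583, so K_p = 12.84/4.8 = 2.68.

K_p = 2.68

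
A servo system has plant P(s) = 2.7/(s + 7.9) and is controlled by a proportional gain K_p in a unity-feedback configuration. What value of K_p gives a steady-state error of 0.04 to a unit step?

Steady-state error for a unit step on this type-0 loop is 1/(1 + K_p·P(0)).
P(0) = 0.3418. Require 1/(1 + K_p·0.3418) = 0.04, so 1 + 0.3418·K_p = 25.
K_p = (25 − 1)/0.3418 = 70.2.

K_p = 70.2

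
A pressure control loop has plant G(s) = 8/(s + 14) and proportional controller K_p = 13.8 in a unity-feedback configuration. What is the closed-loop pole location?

s = -124.4

Closed-loop transfer function: T(s) = K_p·G(s)/(1 + K_p·G(s)) = 110.4/(s + 14 + 110.4) = 110.4/(s + 124.4).
The closed-loop pole is at s = −124.4.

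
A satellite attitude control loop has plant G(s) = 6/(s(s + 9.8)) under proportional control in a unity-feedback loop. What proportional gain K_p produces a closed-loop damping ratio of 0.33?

K_p = 36.7

Closed-loop characteristic equation: s² + 9.8s + K_p·6 = 0.
So ω_n = √(6K_p) and 2ζω_n = 9.8, giving ζ = 9.8/(2√(6K_p)).
Setting ζ = 0.33: √(6K_p) = 9.8/(2·0.33) = 14.85, so K_p = 220.5/6 = 36.7.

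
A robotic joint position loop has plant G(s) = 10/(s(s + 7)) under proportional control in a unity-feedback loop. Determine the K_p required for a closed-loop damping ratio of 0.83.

Closed-loop characteristic equation: s² + 7s + K_p·10 = 0.
So ω_n = √(10K_p) and 2ζω_n = 7, giving ζ = 7/(2√(10K_p)).
Setting ζ = 0.83: √(10K_p) = 7/(2·0.83) = 4.217, so K_p = 17.78/10 = 1.78.

K_p = 1.78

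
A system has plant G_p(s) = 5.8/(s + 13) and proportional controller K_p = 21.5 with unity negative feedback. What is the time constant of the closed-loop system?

τ = 0.00726 s

Closed-loop transfer function: T(s) = K_p·G_p(s)/(1 + K_p·G_p(s)) = 124.7/(s + 13 + 124.7) = 124.7/(s + 137.7).
Time constant τ = 1/137.7 = 0.00726 s.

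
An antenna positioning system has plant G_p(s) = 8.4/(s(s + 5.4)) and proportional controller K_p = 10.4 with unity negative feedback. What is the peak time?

Closed-loop characteristic equation: s² + 5.4s + 87.36 = 0, so ω_n = 9.347 rad/s and ζ = 5.4/(2·9.347) = 0.2889.
Damped frequency ω_d = ω_n√(1−ζ²) = 8.948 rad/s, so peak time T_p = π/ω_d = 0.351 s.

T_p = 0.351 s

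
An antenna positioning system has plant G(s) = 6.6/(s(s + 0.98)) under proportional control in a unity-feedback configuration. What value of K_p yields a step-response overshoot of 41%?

From %OS = 100·exp(−πζ/√(1−ζ²)) = 41%, ζ = −ln(0.41)/√(π²+ln²(0.41)) = 0.273.
Characteristic equation s² + 0.98s + 6.6K_p = 0 gives ζ = 0.98/(2√(6.6K_p)).
Setting ζ = 0.273: √(6.6K_p) = 0.98/(2·0.273) = 1.795, so K_p = 3.221/6.6 = 0.488.

K_p = 0.488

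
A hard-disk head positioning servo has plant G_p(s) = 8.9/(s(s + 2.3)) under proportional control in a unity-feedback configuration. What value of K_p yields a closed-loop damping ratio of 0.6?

K_p = 0.413

Closed-loop characteristic equation: s² + 2.3s + K_p·8.9 = 0.
So ω_n = √(8.9K_p) and 2ζω_n = 2.3, giving ζ = 2.3/(2√(8.9K_p)).
Setting ζ = 0.6: √(8.9K_p) = 2.3/(2·0.6) = 1.917, so K_p = 3.674/8.9 = 0.413.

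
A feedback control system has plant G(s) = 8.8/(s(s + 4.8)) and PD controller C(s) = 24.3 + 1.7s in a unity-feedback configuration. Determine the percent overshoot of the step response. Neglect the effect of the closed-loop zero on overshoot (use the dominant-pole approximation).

Forward path: (24.3 + 1.7s)·8.8/(s(s+4.8)). The closed-loop characteristic equation is s² + (4.8 + 8.8·1.7)s + 8.8·24.3 = 0.
That is s² + 19.76s + 213.8 = 0, so ω_n = 14.62 rad/s and ζ = 19.76/(2·14.62) = 0.6756.
%OS = 100·exp(−πζ/√(1−ζ²)) = 5.62%.

5.62%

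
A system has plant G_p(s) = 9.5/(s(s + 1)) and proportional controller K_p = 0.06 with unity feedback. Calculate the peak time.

From 1 + K_pG_p(s) = 0: s² + 1s + 0.57 = 0 ⇒ ω_n = 0.755, ζ = 0.6623.
Damped frequency ω_d = ω_n√(1−ζ²) = 0.5657 rad/s, so peak time T_p = π/ω_d = 5.55 s.

T_p = 5.55 s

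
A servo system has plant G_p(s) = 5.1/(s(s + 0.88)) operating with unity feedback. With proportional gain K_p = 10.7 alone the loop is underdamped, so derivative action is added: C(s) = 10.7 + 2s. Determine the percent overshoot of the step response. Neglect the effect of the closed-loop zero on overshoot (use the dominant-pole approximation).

2.84%

Forward path: (10.7 + 2s)·5.1/(s(s+0.88)). The closed-loop characteristic equation is s² + (0.88 + 5.1·2)s + 5.1·10.7 = 0.
That is s² + 11.08s + 54.57 = 0, so ω_n = 7.387 rad/s and ζ = 11.08/(2·7.387) = 0.75.
%OS = 100·exp(−πζ/√(1−ζ²)) = 2.84%.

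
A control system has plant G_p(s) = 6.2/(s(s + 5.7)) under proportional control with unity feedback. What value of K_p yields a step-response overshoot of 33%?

From %OS = 100·exp(−πζ/√(1−ζ²)) = 33%, ζ = −ln(0.33)/√(π²+ln²(0.33)) = 0.3328.
Characteristic equation s² + 5.7s + 6.2K_p = 0 gives ζ = 5.7/(2√(6.2K_p)).
Setting ζ = 0.3328: √(6.2K_p) = 5.7/(2·0.3328) = 8.564, so K_p = 73.34/6.2 = 11.8.

K_p = 11.8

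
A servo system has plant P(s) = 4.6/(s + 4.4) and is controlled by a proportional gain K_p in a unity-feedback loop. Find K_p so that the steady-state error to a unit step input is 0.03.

For a type-0 loop with proportional control, e_ss = 1/(1 + K_p·P(0)).
P(0) = 1.045. Require 1/(1 + K_p·1.045) = 0.03, so 1 + 1.045·K_p = 33.33.
K_p = (33.33 − 1)/1.045 = 30.9.

K_p = 30.9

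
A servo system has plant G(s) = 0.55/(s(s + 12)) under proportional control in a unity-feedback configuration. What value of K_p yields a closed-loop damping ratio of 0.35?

Closed-loop characteristic equation: s² + 12s + K_p·0.55 = 0.
So ω_n = √(0.55K_p) and 2ζω_n = 12, giving ζ = 12/(2√(0.55K_p)).
Setting ζ = 0.35: √(0.55K_p) = 12/(2·0.35) = 17.14, so K_p = 293.9/0.55 = 534.

K_p = 534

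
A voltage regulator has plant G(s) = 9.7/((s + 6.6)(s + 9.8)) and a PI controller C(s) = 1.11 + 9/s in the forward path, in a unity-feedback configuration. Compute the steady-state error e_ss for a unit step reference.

0

The open loop C(s)G(s) has a pole at the origin (type 1), so the static position error constant is infinite and e_ss = 1/(1+∞) = 0.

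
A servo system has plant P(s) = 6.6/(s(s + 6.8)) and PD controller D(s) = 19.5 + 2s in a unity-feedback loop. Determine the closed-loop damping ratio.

Forward path: (19.5 + 2s)·6.6/(s(s+6.8)). The closed-loop characteristic equation is s² + (6.8 + 6.6·2)s + 6.6·19.5 = 0.
That is s² + 20s + 128.7 = 0, so ω_n = 11.34 rad/s and ζ = 20/(2·11.34) = 0.8815.

ζ = 0.881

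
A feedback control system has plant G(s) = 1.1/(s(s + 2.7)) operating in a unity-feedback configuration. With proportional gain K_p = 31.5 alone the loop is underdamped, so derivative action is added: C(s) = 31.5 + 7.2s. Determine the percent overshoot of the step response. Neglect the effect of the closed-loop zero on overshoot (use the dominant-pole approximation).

0.141%

Forward path: (31.5 + 7.2s)·1.1/(s(s+2.7)). The closed-loop characteristic equation is s² + (2.7 + 1.1·7.2)s + 1.1·31.5 = 0.
That is s² + 10.62s + 34.65 = 0, so ω_n = 5.886 rad/s and ζ = 10.62/(2·5.886) = 0.9021.
%OS = 100·exp(−πζ/√(1−ζ²)) = 0.141%.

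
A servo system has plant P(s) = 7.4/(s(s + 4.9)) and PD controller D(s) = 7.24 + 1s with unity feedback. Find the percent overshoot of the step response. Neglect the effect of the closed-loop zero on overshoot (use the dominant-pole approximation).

Forward path: (7.24 + 1s)·7.4/(s(s+4.9)). The closed-loop characteristic equation is s² + (4.9 + 7.4·1)s + 7.4·7.24 = 0.
That is s² + 12.3s + 53.58 = 0, so ω_n = 7.32 rad/s and ζ = 12.3/(2·7.32) = 0.8402.
%OS = 100·exp(−πζ/√(1−ζ²)) = 0.769%.

0.769%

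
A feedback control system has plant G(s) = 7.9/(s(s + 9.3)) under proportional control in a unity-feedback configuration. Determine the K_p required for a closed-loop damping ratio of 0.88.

Closed-loop characteristic equation: s² + 9.3s + K_p·7.9 = 0.
So ω_n = √(7.9K_p) and 2ζω_n = 9.3, giving ζ = 9.3/(2√(7.9K_p)).
Setting ζ = 0.88: √(7.9K_p) = 9.3/(2·0.88) = 5.284, so K_p = 27.92/7.9 = 3.53.

K_p = 3.53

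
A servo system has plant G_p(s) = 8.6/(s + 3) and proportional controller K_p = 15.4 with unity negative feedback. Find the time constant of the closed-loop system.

τ = 0.00738 s

Closed-loop transfer function: T(s) = K_p·G_p(s)/(1 + K_p·G_p(s)) = 132.4/(s + 3 + 132.4) = 132.4/(s + 135.4).
Time constant τ = 1/135.4 = 0.00738 s.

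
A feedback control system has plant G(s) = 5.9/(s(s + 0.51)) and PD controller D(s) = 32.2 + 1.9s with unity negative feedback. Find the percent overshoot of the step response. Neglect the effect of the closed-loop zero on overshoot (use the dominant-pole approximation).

22.9%

Forward path: (32.2 + 1.9s)·5.9/(s(s+0.51)). The closed-loop characteristic equation is s² + (0.51 + 5.9·1.9)s + 5.9·32.2 = 0.
That is s² + 11.72s + 190 = 0, so ω_n = 13.78 rad/s and ζ = 11.72/(2·13.78) = 0.4252.
%OS = 100·exp(−πζ/√(1−ζ²)) = 22.9%.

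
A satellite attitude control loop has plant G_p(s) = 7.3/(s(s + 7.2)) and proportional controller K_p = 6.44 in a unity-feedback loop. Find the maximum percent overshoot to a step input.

Closed-loop characteristic equation: s² + 7.2s + 47.01 = 0, so ω_n = 6.857 rad/s and ζ = 7.2/(2·6.857) = 0.525.
%OS = 100·exp(−πζ/√(1−ζ²)) = 100·exp(−π·0.525/√0.7243) = 14.4%.

14.4%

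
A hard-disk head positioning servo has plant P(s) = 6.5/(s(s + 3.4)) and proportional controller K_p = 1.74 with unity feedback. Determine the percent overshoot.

The closed-loop denominator s² + 3.4s + 11.31 gives ω_n = √11.31 = 3.363 and ζ = 3.4/(2ω_n) = 0.5055.
%OS = 100·exp(−πζ/√(1−ζ²)) = 100·exp(−π·0.5055/√0.7445) = 15.9%.

15.9%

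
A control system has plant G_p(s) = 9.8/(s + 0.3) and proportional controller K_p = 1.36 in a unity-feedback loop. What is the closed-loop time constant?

Closed-loop transfer function: T(s) = K_p·G_p(s)/(1 + K_p·G_p(s)) = 13.33/(s + 0.3 + 13.33) = 13.33/(s + 13.63).
Time constant τ = 1/13.63 = 0.0734 s.

τ = 0.0734 s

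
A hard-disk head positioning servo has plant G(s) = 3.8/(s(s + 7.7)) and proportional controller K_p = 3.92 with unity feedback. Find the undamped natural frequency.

ω_n = 3.86 rad/s

With unity feedback the closed-loop characteristic equation is s² + 7.7s + 3.92·3.8 = s² + 7.7s + 14.9 = 0.
Matching s² + 2ζω_n s + ω_n²: ω_n = √14.9 = 3.86 rad/s and 2ζω_n = 7.7, so ζ = 7.7/(2·3.86) = 0.998.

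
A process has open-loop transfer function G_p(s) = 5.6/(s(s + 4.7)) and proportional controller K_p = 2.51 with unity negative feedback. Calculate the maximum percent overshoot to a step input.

7.99%

From 1 + K_pG_p(s) = 0: s² + 4.7s + 14.06 = 0 ⇒ ω_n = 3.749, ζ = 0.6268.
%OS = 100·exp(−πζ/√(1−ζ²)) = 100·exp(−π·0.6268/√0.6071) = 7.99%.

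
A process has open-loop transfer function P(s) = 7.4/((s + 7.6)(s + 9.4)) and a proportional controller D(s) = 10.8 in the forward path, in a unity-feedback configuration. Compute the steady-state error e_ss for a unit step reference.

0.472

The loop is type 0. Static position error constant K_pos = D(0)·P(0) = 10.8·0.1036 = 1.119.
Steady-state error to a unit step: e_ss = 1/(1+K_pos) = 1/2.119 = 0.472.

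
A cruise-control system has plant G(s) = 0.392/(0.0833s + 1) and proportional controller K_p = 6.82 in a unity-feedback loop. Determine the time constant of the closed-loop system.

τ = 0.0227 s

Closed loop: T(s) = K_p·G/(1+K_p·G) = 2.673/(0.0833s + 1 + 2.673), with pole at s = −(1 + 2.673)/0.0833 = −44.1.
Closed-loop time constant τ = 1/44.1 = 0.0227 s.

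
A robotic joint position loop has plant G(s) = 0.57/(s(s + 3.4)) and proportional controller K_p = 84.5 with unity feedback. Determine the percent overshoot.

45.2%

From 1 + K_pG(s) = 0: s² + 3.4s + 48.16 = 0 ⇒ ω_n = 6.94, ζ = 0.245.
%OS = 100·exp(−πζ/√(1−ζ²)) = 100·exp(−π·0.245/√0.94) = 45.2%.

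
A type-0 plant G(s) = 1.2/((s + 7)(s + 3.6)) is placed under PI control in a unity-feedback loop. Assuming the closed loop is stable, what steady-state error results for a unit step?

The PI controller's integrator makes the forward path type 1, so e_ss to a step is zero.

0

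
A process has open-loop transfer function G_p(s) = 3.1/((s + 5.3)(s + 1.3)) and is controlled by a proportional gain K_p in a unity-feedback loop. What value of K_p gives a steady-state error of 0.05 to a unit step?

K_p = 42.2

The loop is type 0, so e_ss(step) = 1/(1 + K_pos) with K_pos = K_p·G_p(0).
G_p(0) = 0.4499. Require 1/(1 + K_p·0.4499) = 0.05, so 1 + 0.4499·K_p = 20.
K_p = (20 − 1)/0.4499 = 42.2.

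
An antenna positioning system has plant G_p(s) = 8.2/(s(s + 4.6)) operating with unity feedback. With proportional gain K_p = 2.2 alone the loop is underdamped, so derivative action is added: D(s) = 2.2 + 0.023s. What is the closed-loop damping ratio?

ζ = 0.564

Forward path: (2.2 + 0.023s)·8.2/(s(s+4.6)). The closed-loop characteristic equation is s² + (4.6 + 8.2·0.023)s + 8.2·2.2 = 0.
That is s² + 4.789s + 18.04 = 0, so ω_n = 4.247 rad/s and ζ = 4.789/(2·4.247) = 0.5637.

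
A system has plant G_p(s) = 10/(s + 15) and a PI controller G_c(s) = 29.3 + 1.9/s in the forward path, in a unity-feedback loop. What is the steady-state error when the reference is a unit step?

0

The open loop G_c(s)G_p(s) has a pole at the origin (type 1), so the static position error constant is infinite and e_ss = 1/(1+∞) = 0.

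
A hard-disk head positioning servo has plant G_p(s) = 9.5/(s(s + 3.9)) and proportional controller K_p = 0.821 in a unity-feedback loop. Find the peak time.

T_p = 1.57 s

From 1 + K_pG_p(s) = 0: s² + 3.9s + 7.799 = 0 ⇒ ω_n = 2.793, ζ = 0.6982.
Damped frequency ω_d = ω_n√(1−ζ²) = 1.999 rad/s, so peak time T_p = π/ω_d = 1.57 s.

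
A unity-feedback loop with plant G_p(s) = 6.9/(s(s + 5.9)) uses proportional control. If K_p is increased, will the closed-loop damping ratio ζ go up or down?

decrease

ζ = 5.9/(2√(6.9K_p)); increasing K_p raises the denominator, so ζ falls.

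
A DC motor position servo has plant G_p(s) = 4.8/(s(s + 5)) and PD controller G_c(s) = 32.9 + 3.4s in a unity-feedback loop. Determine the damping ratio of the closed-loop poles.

ζ = 0.848

Forward path: (32.9 + 3.4s)·4.8/(s(s+5)). The closed-loop characteristic equation is s² + (5 + 4.8·3.4)s + 4.8·32.9 = 0.
That is s² + 21.32s + 157.9 = 0, so ω_n = 12.57 rad/s and ζ = 21.32/(2·12.57) = 0.8483.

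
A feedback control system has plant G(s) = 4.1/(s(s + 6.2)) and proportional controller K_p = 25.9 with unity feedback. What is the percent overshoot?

The closed-loop denominator s² + 6.2s + 106.2 gives ω_n = √106.2 = 10.3 and ζ = 6.2/(2ω_n) = 0.3008.
%OS = 100·exp(−πζ/√(1−ζ²)) = 100·exp(−π·0.3008/√0.9095) = 37.1%.

37.1%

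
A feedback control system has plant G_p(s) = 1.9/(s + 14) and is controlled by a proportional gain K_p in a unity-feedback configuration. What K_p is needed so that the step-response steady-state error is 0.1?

K_p = 66.3

Steady-state error for a unit step on this type-0 loop is 1/(1 + K_p·G_p(0)).
G_p(0) = 0.1357. Require 1/(1 + K_p·0.1357) = 0.1, so 1 + 0.1357·K_p = 10.
K_p = (10 − 1)/0.1357 = 66.3.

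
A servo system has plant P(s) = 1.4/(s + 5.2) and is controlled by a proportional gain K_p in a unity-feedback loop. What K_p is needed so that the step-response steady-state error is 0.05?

K_p = 70.6

The loop is type 0, so e_ss(step) = 1/(1 + K_pos) with K_pos = K_p·P(0).
P(0) = 0.2692. Require 1/(1 + K_p·0.2692) = 0.05, so 1 + 0.2692·K_p = 20.
K_p = (20 − 1)/0.2692 = 70.6.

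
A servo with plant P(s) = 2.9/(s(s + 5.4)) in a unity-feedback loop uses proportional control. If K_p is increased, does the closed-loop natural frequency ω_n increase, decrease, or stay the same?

increase

ω_n = √(2.9·K_p), which grows with K_p.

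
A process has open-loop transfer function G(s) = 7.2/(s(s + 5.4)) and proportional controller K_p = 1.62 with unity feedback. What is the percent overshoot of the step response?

1.73%

From 1 + K_pG(s) = 0: s² + 5.4s + 11.66 = 0 ⇒ ω_n = 3.415, ζ = 0.7906.
%OS = 100·exp(−πζ/√(1−ζ²)) = 100·exp(−π·0.7906/√0.375) = 1.73%.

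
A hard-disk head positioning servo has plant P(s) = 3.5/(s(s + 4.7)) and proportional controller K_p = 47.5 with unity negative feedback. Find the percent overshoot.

55.9%

The closed-loop denominator s² + 4.7s + 166.2 gives ω_n = √166.2 = 12.89 and ζ = 4.7/(2ω_n) = 0.1823.
%OS = 100·exp(−πζ/√(1−ζ²)) = 100·exp(−π·0.1823/√0.9668) = 55.9%.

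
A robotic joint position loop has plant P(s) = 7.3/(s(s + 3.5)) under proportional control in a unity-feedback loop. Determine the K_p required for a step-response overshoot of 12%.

K_p = 1.34

From %OS = 100·exp(−πζ/√(1−ζ²)) = 12%, ζ = −ln(0.12)/√(π²+ln²(0.12)) = 0.5594.
Characteristic equation s² + 3.5s + 7.3K_p = 0 gives ζ = 3.5/(2√(7.3K_p)).
Setting ζ = 0.5594: √(7.3K_p) = 3.5/(2·0.5594) = 3.128, so K_p = 9.786/7.3 = 1.34.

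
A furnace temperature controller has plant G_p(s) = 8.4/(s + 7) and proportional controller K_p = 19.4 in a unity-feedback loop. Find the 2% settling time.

Closed-loop transfer function: T(s) = K_p·G_p(s)/(1 + K_p·G_p(s)) = 163/(s + 7 + 163) = 163/(s + 170).
Time constant τ = 1/170 = 0.005884 s, so the 2% settling time is about 4τ = 0.0235 s.

T_s ≈ 0.0235 s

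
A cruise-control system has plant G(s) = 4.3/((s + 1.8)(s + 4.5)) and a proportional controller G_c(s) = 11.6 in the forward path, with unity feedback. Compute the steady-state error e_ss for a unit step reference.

0.14

The loop is type 0. Static position error constant K_pos = G_c(0)·G(0) = 11.6·0.5309 = 6.158.
Steady-state error to a unit step: e_ss = 1/(1+K_pos) = 1/7.158 = 0.14.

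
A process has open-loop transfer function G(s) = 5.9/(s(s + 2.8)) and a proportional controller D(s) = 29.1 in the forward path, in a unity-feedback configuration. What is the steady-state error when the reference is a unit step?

0

The open loop D(s)G(s) has a pole at the origin (type 1), so the static position error constant is infinite and e_ss = 1/(1+∞) = 0.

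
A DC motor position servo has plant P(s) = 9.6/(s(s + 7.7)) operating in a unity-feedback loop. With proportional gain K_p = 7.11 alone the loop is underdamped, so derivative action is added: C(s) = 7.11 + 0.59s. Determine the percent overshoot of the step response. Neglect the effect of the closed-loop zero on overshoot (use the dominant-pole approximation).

1.33%

Forward path: (7.11 + 0.59s)·9.6/(s(s+7.7)). The closed-loop characteristic equation is s² + (7.7 + 9.6·0.59)s + 9.6·7.11 = 0.
That is s² + 13.36s + 68.26 = 0, so ω_n = 8.262 rad/s and ζ = 13.36/(2·8.262) = 0.8088.
%OS = 100·exp(−πζ/√(1−ζ²)) = 1.33%.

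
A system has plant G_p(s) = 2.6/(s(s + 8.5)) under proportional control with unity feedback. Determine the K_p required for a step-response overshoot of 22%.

From %OS = 100·exp(−πζ/√(1−ζ²)) = 22%, ζ = −ln(0.22)/√(π²+ln²(0.22)) = 0.4342.
Characteristic equation s² + 8.5s + 2.6K_p = 0 gives ζ = 8.5/(2√(2.6K_p)).
Setting ζ = 0.4342: √(2.6K_p) = 8.5/(2·0.4342) = 9.789, so K_p = 95.82/2.6 = 36.9.

K_p = 36.9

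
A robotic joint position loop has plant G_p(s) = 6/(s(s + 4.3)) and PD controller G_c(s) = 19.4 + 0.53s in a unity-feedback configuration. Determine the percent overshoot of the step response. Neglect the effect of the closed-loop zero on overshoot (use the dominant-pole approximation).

31.3%

Forward path: (19.4 + 0.53s)·6/(s(s+4.3)). The closed-loop characteristic equation is s² + (4.3 + 6·0.53)s + 6·19.4 = 0.
That is s² + 7.48s + 116.4 = 0, so ω_n = 10.79 rad/s and ζ = 7.48/(2·10.79) = 0.3467.
%OS = 100·exp(−πζ/√(1−ζ²)) = 31.3%.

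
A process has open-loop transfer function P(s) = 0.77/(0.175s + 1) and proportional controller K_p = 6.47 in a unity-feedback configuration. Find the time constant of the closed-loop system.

τ = 0.0293 s

Closed loop: T(s) = K_p·P/(1+K_p·P) = 4.982/(0.175s + 1 + 4.982), with pole at s = −(1 + 4.982)/0.175 = −34.18.
Closed-loop time constant τ = 1/34.18 = 0.0293 s.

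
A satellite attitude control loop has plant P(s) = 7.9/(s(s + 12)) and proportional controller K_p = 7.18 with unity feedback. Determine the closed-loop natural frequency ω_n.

ω_n = 7.53 rad/s

With unity feedback the closed-loop characteristic equation is s² + 12s + 7.18·7.9 = s² + 12s + 56.72 = 0.
Matching s² + 2ζω_n s + ω_n²: ω_n = √56.72 = 7.531 rad/s and 2ζω_n = 12, so ζ = 12/(2·7.531) = 0.797.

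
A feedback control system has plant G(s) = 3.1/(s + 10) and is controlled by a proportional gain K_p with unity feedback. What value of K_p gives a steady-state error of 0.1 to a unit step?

K_p = 29

For a type-0 loop with proportional control, e_ss = 1/(1 + K_p·G(0)).
G(0) = 0.31. Require 1/(1 + K_p·0.31) = 0.1, so 1 + 0.31·K_p = 10.
K_p = (10 − 1)/0.31 = 29.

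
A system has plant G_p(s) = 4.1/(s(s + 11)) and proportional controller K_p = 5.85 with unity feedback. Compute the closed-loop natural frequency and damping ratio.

The closed-loop denominator is s(s+11) + 5.85·4.1 = s² + 11s + 23.98.
So ω_n² = 23.98 ⇒ ω_n = 4.897 rad/s, and ζ = 11/(2ω_n) = 1.12.

ω_n = 4.9 rad/s, ζ = 1.12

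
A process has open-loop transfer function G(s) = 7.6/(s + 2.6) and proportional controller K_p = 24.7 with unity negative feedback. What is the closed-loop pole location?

Closed-loop transfer function: T(s) = K_p·G(s)/(1 + K_p·G(s)) = 187.7/(s + 2.6 + 187.7) = 187.7/(s + 190.3).
The closed-loop pole is at s = −190.3.

s = -190.3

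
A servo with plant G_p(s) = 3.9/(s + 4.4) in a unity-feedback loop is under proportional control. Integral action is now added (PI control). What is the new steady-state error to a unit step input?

0

The integrator makes K_pos = lim_{s→0} C(s)G(s) infinite, so e_ss = 1/(1+K_pos) = 0.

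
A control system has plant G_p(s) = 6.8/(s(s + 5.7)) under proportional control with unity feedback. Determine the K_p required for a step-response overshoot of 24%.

K_p = 6.98

From %OS = 100·exp(−πζ/√(1−ζ²)) = 24%, ζ = −ln(0.24)/√(π²+ln²(0.24)) = 0.4136.
Characteristic equation s² + 5.7s + 6.8K_p = 0 gives ζ = 5.7/(2√(6.8K_p)).
Setting ζ = 0.4136: √(6.8K_p) = 5.7/(2·0.4136) = 6.891, so K_p = 47.48/6.8 = 6.98.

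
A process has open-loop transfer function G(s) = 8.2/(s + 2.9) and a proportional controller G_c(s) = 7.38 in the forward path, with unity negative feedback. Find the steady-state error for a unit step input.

The loop is type 0. Static position error constant K_pos = G_c(0)·G(0) = 7.38·2.828 = 20.87.
Steady-state error to a unit step: e_ss = 1/(1+K_pos) = 1/21.87 = 0.0457.

0.0457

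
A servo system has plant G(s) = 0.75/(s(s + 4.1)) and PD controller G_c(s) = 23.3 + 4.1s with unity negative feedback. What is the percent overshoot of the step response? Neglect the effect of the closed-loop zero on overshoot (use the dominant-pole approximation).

Forward path: (23.3 + 4.1s)·0.75/(s(s+4.1)). The closed-loop characteristic equation is s² + (4.1 + 0.75·4.1)s + 0.75·23.3 = 0.
That is s² + 7.175s + 17.48 = 0, so ω_n = 4.18 rad/s and ζ = 7.175/(2·4.18) = 0.8582.
%OS = 100·exp(−πζ/√(1−ζ²)) = 0.524%.

0.524%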